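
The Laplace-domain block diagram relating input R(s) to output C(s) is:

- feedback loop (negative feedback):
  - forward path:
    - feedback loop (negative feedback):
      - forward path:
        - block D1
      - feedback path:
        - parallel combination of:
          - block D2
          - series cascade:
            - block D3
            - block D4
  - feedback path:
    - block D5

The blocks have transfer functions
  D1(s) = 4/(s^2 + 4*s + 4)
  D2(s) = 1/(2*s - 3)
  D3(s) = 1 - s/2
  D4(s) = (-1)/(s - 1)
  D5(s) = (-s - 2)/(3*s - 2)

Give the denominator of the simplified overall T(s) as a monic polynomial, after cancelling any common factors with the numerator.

Step 1. cascade D3, D4: (s - 2)/(2*s - 2)
Step 2. combine D2, (D3*D4) in parallel: (2*s^2 - 5*s + 4)/(4*s^2 - 10*s + 6)
Step 3. close the feedback loop around D1, (D2+(D3*D4)): (8*s^2 - 20*s + 12)/(2*s^4 + 3*s^3 - 5*s^2 - 18*s + 20)
Step 4. close the feedback loop around [D1/(1+D1*(D2+(D3*D4)))], D5: (24*s^3 - 76*s^2 + 76*s - 24)/(6*s^5 + 5*s^4 - 29*s^3 - 40*s^2 + 124*s - 64)
T(s) is the step-4 result (common factors already cancelled). Leading coefficient of the denominator: 6. Divide through by 6 for the monic polynomial.

Final answer: s^5 + 5*s^4/6 - 29*s^3/6 - 20*s^2/3 + 62*s/3 - 32/3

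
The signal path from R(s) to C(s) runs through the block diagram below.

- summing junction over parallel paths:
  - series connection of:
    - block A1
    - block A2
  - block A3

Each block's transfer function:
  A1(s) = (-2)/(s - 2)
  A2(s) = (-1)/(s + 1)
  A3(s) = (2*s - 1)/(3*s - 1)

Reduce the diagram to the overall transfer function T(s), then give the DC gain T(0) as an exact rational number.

1. multiply A1, A2 (series) gives 2/(s^2 - s - 2)
2. parallel reduction of (A1*A2), A3 gives (2*s^3 - 3*s^2 + 3*s)/(3*s^3 - 4*s^2 - 5*s + 2)
Step 2 gives the overall T(s). Then T(0) = 0/2 = 0.

Answer: 0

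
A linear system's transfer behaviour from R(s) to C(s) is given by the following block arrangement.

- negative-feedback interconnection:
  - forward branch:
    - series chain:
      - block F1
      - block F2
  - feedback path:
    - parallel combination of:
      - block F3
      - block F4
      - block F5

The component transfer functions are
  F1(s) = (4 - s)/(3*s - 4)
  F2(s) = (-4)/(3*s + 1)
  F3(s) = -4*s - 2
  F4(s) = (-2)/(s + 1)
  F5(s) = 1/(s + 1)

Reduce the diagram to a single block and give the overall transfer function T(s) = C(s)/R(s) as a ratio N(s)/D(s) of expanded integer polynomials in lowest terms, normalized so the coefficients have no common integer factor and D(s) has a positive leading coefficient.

Reducing step by step:

[1] reduce the series chain F1, F2 -> (4*s - 16)/(9*s^2 - 9*s - 4)
[2] reduce the parallel group F3, F4, F5 -> (-4*s^2 - 6*s - 3)/(s + 1)
[3] apply the feedback formula to (F1*F2), (F3+F4+F5): this yields T(s), and no further normalization is needed

Answer: (-4*s^2 + 12*s + 16)/(7*s^3 - 40*s^2 - 71*s - 44)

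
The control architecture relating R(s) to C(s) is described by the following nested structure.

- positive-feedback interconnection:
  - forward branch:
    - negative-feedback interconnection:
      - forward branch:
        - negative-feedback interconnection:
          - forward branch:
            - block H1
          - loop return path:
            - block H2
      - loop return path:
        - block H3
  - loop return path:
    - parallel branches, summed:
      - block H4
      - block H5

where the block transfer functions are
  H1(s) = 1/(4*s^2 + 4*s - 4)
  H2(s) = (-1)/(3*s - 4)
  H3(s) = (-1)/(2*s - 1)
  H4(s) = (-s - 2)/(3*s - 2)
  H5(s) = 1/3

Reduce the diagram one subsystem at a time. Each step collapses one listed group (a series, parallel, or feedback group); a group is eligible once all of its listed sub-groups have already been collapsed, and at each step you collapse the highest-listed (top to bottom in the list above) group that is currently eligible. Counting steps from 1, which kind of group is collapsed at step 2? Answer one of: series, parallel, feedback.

The answer is feedback.

Reasoning:
1. feedback reduction of H1, H2
2. reduce the feedback loop with forward [H1/(1+H1*H2)] and return H3
3. parallel reduction of H4, H5
4. reduce the feedback loop with forward [[H1/(1+H1*H2)]/(1+[H1/(1+H1*H2)]*H3)] and return (H4+H5)
At step 2 the group reduced is feedback.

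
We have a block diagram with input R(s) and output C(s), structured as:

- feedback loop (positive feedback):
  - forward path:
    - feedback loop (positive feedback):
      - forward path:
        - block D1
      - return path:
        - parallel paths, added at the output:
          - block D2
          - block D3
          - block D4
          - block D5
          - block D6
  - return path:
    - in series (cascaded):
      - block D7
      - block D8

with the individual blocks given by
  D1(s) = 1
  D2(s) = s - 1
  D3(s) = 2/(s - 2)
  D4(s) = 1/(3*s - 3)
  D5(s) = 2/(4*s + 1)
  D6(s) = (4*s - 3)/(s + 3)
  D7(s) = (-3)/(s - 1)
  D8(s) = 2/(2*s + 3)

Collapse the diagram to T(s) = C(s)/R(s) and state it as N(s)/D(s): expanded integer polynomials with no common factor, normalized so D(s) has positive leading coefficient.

First reduce the diagram to T(s).

[1] parallel reduction of D2, D3, D4, D5, D6 = (12*s^5 + 39*s^4 - 221*s^3 + 353*s^2 - 179*s - 24)/(12*s^4 + 3*s^3 - 84*s^2 + 51*s + 18)
[2] collapse the loop (D1 forward, (D2+D3+D4+D5+D6) return) = (-12*s^4 - 3*s^3 + 84*s^2 - 51*s - 18)/(12*s^5 + 27*s^4 - 224*s^3 + 437*s^2 - 230*s - 42)
[3] series reduction of D7, D8 = (-6)/(2*s^2 + s - 3)
[4] feedback reduction of [D1/(1-D1*(D2+D3+D4+D5+D6))], (D7*D8), which is the overall transfer function T(s) = C(s)/R(s) in lowest terms

Answer: (-24*s^5 - 42*s^4 + 159*s^3 + 150*s^2 - 189*s - 54)/(24*s^6 + 90*s^5 - 367*s^4 + 130*s^3 + 761*s^2 - 360*s - 18)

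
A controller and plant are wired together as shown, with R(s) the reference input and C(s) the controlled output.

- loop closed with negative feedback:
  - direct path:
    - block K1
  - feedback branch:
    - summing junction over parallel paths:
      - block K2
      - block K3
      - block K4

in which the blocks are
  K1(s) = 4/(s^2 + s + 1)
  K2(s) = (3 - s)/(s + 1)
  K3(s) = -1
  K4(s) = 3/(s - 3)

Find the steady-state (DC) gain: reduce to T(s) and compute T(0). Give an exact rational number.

Step 1. add K2, K3, K4 (parallel), giving (-2*s^2 + 11*s - 3)/(s^2 - 2*s - 3)
Step 2. apply the feedback formula to K1, (K2+K3+K4), giving (4*s^2 - 8*s - 12)/(s^4 - s^3 - 12*s^2 + 39*s - 15)
The step-2 result is T(s). Setting s = 0: T(0) = -12/(-15) = 4/5.

Final answer: 4/5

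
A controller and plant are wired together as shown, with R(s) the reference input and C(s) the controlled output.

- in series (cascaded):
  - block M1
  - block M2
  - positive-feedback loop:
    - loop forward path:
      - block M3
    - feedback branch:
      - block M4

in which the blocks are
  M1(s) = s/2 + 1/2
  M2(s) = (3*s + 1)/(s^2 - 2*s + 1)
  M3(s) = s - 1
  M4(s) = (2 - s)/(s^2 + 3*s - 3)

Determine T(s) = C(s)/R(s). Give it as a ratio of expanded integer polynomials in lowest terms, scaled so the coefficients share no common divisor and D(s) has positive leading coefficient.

First reduce the diagram to T(s).

Step 1. feedback reduction of M3, M4 gives (s^3 + 2*s^2 - 6*s + 3)/(2*s^2 - 1)
Step 2. series reduction of M1, M2, [M3/(1-M3*M4)], which is the overall transfer function T(s) = C(s)/R(s) in lowest terms

Answer: (3*s^4 + 13*s^3 + 4*s^2 - 9*s - 3)/(4*s^3 - 4*s^2 - 2*s + 2)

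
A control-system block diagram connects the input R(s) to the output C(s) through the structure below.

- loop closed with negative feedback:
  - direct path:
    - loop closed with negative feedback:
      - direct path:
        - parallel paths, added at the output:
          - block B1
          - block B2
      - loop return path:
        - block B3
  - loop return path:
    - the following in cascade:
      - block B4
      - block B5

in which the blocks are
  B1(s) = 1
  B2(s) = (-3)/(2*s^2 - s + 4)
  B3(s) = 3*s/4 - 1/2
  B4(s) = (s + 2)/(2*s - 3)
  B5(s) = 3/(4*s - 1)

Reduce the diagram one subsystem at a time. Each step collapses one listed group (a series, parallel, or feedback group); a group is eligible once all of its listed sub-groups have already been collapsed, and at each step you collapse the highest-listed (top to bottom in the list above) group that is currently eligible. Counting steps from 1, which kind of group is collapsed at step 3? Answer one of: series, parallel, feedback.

The answer is series.

Reasoning:
Step 1: add B1, B2 (parallel)
Step 2: reduce the feedback loop with forward (B1+B2) and return B3
Step 3: multiply B4, B5 (series)
Step 4: reduce the feedback loop with forward [(B1+B2)/(1+(B1+B2)*B3)] and return (B4*B5)
The group at step 3 is a series group.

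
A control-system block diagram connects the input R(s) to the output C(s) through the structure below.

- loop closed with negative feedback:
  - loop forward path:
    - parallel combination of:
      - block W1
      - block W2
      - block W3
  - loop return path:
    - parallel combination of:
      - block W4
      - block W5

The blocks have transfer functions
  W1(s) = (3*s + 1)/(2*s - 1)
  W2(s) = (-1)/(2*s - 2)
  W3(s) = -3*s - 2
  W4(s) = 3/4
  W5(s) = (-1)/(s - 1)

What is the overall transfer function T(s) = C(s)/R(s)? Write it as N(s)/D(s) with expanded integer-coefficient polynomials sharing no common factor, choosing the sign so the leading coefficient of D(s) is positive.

Answer: (48*s^4 - 112*s^3 + 64*s^2 + 20*s - 20)/(36*s^4 - 148*s^3 + 152*s^2 - 17*s - 27)

Working:
Step 1 - combine W1, W2, W3 in parallel -> (-12*s^3 + 16*s^2 - 5)/(4*s^2 - 6*s + 2)
Step 2 - parallel reduction of W4, W5 -> (3*s - 7)/(4*s - 4)
Step 3 - reduce the feedback loop with forward (W1+W2+W3) and return (W4+W5) - this is the overall T(s), already in the required normalized form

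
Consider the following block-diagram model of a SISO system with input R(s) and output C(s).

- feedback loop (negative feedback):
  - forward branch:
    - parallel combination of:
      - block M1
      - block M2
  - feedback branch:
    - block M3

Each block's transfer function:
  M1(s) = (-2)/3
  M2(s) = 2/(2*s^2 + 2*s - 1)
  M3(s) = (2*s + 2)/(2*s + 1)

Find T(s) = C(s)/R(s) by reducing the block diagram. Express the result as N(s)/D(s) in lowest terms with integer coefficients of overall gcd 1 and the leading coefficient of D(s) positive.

[1] reduce the parallel group M1, M2 -> (-4*s^2 - 4*s + 8)/(6*s^2 + 6*s - 3)
[2] apply the feedback formula to (M1+M2), M3 - this is the overall T(s), already in the required normalized form

Answer: (-8*s^3 - 12*s^2 + 12*s + 8)/(4*s^3 + 2*s^2 + 8*s + 13)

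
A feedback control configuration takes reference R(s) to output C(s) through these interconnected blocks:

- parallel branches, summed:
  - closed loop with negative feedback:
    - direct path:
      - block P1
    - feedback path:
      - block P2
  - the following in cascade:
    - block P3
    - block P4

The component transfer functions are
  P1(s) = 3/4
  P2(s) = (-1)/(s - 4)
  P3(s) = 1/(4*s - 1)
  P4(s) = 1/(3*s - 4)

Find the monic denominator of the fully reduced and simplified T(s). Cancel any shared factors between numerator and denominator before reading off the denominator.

Answer: s^3 - 19*s^2/3 + 377*s/48 - 19/12

Working:
Step 1. apply the feedback formula to P1, P2 gives (3*s - 12)/(4*s - 19)
Step 2. series reduction of P3, P4 gives 1/(12*s^2 - 19*s + 4)
Step 3. combine [P1/(1+P1*P2)], (P3*P4) in parallel gives (36*s^3 - 201*s^2 + 244*s - 67)/(48*s^3 - 304*s^2 + 377*s - 76)
T(s) is the step-3 result (common factors already cancelled). Leading coefficient of the denominator: 48. Divide through by 48 for the monic polynomial.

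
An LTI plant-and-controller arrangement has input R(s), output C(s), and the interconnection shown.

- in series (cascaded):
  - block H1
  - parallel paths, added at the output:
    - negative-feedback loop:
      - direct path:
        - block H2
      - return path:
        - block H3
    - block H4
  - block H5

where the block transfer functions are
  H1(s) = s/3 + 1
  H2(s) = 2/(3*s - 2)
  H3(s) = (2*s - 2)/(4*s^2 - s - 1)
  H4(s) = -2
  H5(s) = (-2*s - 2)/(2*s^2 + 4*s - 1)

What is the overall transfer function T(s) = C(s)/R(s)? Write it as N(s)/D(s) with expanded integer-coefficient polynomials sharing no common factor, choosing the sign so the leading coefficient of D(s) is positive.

[1] feedback reduction of H2, H3 gives (8*s^2 - 2*s - 2)/(12*s^3 - 11*s^2 + 3*s - 2)
[2] reduce the parallel group [H2/(1+H2*H3)], H4 gives (-24*s^3 + 30*s^2 - 8*s + 2)/(12*s^3 - 11*s^2 + 3*s - 2)
[3] reduce the series chain H1, ([H2/(1+H2*H3)]+H4), H5: this yields T(s), and no further normalization is needed

Final answer: (48*s^5 + 132*s^4 - 80*s^3 - 120*s^2 + 32*s - 12)/(72*s^5 + 78*s^4 - 150*s^3 + 57*s^2 - 33*s + 6)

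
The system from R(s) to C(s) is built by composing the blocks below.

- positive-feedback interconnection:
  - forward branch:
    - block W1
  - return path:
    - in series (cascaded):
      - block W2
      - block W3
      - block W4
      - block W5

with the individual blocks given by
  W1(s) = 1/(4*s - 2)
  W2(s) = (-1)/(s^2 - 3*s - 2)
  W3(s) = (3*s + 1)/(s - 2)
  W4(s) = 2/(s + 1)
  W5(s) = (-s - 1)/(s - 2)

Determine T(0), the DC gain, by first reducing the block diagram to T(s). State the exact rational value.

Step 1 - reduce the series chain W2, W3, W4, W5 = (6*s + 2)/(s^4 - 7*s^3 + 14*s^2 - 4*s - 8)
Step 2 - close the feedback loop around W1, (W2*W3*W4*W5) = (s^4 - 7*s^3 + 14*s^2 - 4*s - 8)/(4*s^5 - 30*s^4 + 70*s^3 - 44*s^2 - 30*s + 14)
Step 2 gives the overall T(s). Then T(0) = -8/14 = -4/7.

Answer: -4/7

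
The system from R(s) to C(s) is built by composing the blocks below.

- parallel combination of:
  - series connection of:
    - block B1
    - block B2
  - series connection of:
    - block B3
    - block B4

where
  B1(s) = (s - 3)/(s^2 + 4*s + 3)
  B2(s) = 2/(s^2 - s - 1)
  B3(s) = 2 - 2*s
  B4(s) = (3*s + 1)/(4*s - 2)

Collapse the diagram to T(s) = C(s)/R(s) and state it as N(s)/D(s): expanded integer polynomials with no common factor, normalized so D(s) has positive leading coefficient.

Step 1 - reduce the series chain B1, B2, giving (2*s - 6)/(s^4 + 3*s^3 - 2*s^2 - 7*s - 3)
Step 2 - combine B3, B4 in series, giving (-3*s^2 + 2*s + 1)/(2*s - 1)
Step 3 - add (B1*B2), (B3*B4) (parallel): this yields T(s), and no further normalization is needed

Answer: (-3*s^6 - 7*s^5 + 13*s^4 + 20*s^3 - 3*s^2 - 27*s + 3)/(2*s^5 + 5*s^4 - 7*s^3 - 12*s^2 + s + 3)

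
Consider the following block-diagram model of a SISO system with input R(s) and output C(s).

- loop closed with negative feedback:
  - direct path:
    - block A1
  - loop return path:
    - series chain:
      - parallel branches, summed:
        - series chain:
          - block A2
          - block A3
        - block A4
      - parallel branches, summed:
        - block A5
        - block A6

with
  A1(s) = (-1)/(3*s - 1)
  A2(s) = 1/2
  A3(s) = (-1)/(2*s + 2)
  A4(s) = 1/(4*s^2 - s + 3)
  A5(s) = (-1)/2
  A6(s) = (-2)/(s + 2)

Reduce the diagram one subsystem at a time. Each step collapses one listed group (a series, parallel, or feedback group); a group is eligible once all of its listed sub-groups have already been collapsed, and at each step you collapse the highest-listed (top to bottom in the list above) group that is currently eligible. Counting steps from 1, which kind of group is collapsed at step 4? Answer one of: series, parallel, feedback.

Step 1: cascade A2, A3
Step 2: add (A2*A3), A4 (parallel)
Step 3: sum the parallel branches A5, A6
Step 4: cascade ((A2*A3)+A4), (A5+A6)
Step 5: reduce the feedback loop with forward A1 and return (((A2*A3)+A4)*(A5+A6))
Step 4 collapses a series group.

Answer: series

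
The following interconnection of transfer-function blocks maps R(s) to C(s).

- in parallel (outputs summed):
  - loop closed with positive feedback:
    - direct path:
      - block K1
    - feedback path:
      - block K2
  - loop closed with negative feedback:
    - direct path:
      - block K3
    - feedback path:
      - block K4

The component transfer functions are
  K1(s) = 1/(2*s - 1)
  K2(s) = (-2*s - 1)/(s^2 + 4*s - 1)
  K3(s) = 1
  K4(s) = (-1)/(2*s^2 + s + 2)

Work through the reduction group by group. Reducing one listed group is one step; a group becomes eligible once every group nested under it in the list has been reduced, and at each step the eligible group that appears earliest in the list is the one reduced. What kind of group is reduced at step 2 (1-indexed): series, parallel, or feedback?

Step 1. close the feedback loop around K1, K2
Step 2. feedback reduction of K3, K4
Step 3. sum the parallel branches [K1/(1-K1*K2)], [K3/(1+K3*K4)]
Step 2: feedback.

Therefore the answer is feedback.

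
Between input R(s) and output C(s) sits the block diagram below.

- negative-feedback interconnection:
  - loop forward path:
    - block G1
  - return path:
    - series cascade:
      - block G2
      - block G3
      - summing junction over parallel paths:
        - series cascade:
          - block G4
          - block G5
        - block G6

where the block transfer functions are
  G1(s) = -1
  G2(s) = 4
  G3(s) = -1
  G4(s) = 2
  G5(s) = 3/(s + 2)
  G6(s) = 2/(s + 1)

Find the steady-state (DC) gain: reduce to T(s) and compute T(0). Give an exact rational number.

The answer is -1/21.

Reasoning:
Step 1 - multiply G4, G5 (series); result 6/(s + 2)
Step 2 - add (G4*G5), G6 (parallel); result (8*s + 10)/(s^2 + 3*s + 2)
Step 3 - reduce the series chain G2, G3, ((G4*G5)+G6); result (-32*s - 40)/(s^2 + 3*s + 2)
Step 4 - collapse the loop (G1 forward, (G2*G3*((G4*G5)+G6)) return); result (-s^2 - 3*s - 2)/(s^2 + 35*s + 42)
Step 4 gives the overall T(s). Then T(0) = -2/42 = -1/21.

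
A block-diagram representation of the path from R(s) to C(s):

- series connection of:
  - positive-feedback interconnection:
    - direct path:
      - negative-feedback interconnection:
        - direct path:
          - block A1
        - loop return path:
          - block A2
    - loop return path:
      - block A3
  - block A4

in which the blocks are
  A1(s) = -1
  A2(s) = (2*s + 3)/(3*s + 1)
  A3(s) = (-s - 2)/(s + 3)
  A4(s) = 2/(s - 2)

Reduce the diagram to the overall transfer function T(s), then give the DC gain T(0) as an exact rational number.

Answer: -3/8

Working:
1. reduce the feedback loop with forward A1 and return A2 gives (-3*s - 1)/(s - 2)
2. reduce the feedback loop with forward [A1/(1+A1*A2)] and return A3 gives (3*s^2 + 10*s + 3)/(2*s^2 + 6*s + 8)
3. reduce the series chain [[A1/(1+A1*A2)]/(1-[A1/(1+A1*A2)]*A3)], A4 gives (3*s^2 + 10*s + 3)/(s^3 + s^2 - 2*s - 8)
Step 3 gives the overall T(s). Then T(0) = 3/(-8) = -3/8.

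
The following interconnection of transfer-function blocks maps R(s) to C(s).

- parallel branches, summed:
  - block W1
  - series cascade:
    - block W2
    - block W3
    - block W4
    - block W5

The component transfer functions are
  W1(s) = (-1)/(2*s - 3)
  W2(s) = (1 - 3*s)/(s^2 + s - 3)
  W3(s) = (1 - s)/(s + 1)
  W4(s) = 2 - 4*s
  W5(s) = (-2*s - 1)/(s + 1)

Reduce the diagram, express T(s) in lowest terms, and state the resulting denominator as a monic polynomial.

Reducing step by step:

Step 1. cascade W2, W3, W4, W5; result (24*s^4 - 32*s^3 + 2*s^2 + 8*s - 2)/(s^4 + 3*s^3 - 5*s - 3)
Step 2. sum the parallel branches W1, (W2*W3*W4*W5); result (48*s^5 - 137*s^4 + 97*s^3 + 10*s^2 - 23*s + 9)/(2*s^5 + 3*s^4 - 9*s^3 - 10*s^2 + 9*s + 9)
That last expression is T(s), already simplified. Scaling its denominator by 1/2 (the reciprocal of the leading coefficient) yields the monic denominator.

Answer: s^5 + 3*s^4/2 - 9*s^3/2 - 5*s^2 + 9*s/2 + 9/2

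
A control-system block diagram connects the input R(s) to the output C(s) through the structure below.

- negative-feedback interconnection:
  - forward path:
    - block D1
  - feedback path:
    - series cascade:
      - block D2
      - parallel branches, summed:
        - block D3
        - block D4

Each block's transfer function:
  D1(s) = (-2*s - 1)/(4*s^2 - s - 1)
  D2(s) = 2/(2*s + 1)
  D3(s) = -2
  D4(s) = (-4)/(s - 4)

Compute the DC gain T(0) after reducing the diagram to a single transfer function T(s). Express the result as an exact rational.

Answer: -1

Working:
Step 1. parallel reduction of D3, D4, giving (4 - 2*s)/(s - 4)
Step 2. series reduction of D2, (D3+D4), giving (8 - 4*s)/(2*s^2 - 7*s - 4)
Step 3. apply the feedback formula to D1, (D2*(D3+D4)), giving (-2*s^2 + 7*s + 4)/(4*s^3 - 17*s^2 + 7*s - 4)
Step 3 gives the overall T(s). Then T(0) = 4/(-4) = -1.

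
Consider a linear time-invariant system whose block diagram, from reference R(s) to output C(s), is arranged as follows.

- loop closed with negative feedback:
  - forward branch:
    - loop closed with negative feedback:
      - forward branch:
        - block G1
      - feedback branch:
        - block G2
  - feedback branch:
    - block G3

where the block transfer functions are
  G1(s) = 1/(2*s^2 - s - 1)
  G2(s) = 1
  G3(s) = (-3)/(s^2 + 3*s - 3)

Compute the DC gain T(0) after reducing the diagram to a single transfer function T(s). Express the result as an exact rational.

Reducing step by step:

Step 1 - reduce the feedback loop with forward G1 and return G2, giving 1/(2*s^2 - s)
Step 2 - reduce the feedback loop with forward [G1/(1+G1*G2)] and return G3, giving (s^2 + 3*s - 3)/(2*s^4 + 5*s^3 - 9*s^2 + 3*s - 3)
Evaluating the step-2 result (the overall T(s)) at s = 0 gives T(0) = -3/(-3) = 1.

Answer: 1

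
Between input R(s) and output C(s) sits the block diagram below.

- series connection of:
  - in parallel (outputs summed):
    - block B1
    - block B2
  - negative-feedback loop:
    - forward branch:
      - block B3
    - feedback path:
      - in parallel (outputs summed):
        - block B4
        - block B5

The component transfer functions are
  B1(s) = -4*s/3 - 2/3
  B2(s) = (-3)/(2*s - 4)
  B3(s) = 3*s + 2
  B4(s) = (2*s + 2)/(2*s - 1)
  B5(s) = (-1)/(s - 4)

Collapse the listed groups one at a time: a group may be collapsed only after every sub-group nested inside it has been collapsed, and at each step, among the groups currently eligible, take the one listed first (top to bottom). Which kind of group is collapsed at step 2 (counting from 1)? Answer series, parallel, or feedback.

The answer is parallel.

Reasoning:
Step 1. sum the parallel branches B1, B2
Step 2. reduce the parallel group B4, B5
Step 3. apply the feedback formula to B3, (B4+B5)
Step 4. cascade (B1+B2), [B3/(1+B3*(B4+B5))]
Step 2: parallel.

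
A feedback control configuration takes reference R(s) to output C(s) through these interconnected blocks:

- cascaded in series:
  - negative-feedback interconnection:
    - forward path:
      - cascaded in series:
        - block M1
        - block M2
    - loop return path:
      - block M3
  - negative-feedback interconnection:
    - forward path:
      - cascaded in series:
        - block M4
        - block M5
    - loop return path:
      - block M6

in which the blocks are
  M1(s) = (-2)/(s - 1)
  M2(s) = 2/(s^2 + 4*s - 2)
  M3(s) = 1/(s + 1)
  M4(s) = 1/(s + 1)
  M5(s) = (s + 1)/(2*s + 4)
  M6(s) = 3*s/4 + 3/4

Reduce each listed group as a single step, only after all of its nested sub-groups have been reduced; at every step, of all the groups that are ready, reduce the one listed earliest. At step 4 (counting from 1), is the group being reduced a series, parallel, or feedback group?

Step 1: cascade M1, M2
Step 2: close the feedback loop around (M1*M2), M3
Step 3: series reduction of M4, M5
Step 4: feedback reduction of (M4*M5), M6
Step 5: series reduction of [(M1*M2)/(1+(M1*M2)*M3)], [(M4*M5)/(1+(M4*M5)*M6)]
The group at step 4 is a feedback group.

Therefore the answer is feedback.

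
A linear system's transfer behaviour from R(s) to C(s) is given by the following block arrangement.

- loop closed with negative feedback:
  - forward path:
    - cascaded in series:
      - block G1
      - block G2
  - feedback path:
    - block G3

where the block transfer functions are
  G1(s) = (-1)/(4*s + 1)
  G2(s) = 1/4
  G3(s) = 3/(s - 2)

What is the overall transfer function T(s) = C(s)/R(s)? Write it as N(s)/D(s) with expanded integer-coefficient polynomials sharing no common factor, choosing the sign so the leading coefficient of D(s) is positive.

Answer: (2 - s)/(16*s^2 - 28*s - 11)

Working:
Step 1 - multiply G1, G2 (series): (-1)/(16*s + 4)
Step 2 - close the feedback loop around (G1*G2), G3; the result is T(s) itself (integer coefficients, no common factor, positive leading denominator coefficient)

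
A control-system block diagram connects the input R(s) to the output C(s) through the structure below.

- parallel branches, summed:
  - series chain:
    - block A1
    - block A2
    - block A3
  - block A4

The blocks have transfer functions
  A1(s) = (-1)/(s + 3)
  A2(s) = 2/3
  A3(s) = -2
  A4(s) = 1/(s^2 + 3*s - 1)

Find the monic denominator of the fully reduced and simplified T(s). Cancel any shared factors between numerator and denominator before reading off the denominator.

The answer is s^3 + 6*s^2 + 8*s - 3.

Reasoning:
(1) combine A1, A2, A3 in series = 4/(3*s + 9)
(2) sum the parallel branches (A1*A2*A3), A4 = (4*s^2 + 15*s + 5)/(3*s^3 + 18*s^2 + 24*s - 9)
Step 2 gives the fully reduced T(s), with no common factor left to cancel. The denominator's leading coefficient is 3, so divide each of its coefficients by 3 to get the monic form.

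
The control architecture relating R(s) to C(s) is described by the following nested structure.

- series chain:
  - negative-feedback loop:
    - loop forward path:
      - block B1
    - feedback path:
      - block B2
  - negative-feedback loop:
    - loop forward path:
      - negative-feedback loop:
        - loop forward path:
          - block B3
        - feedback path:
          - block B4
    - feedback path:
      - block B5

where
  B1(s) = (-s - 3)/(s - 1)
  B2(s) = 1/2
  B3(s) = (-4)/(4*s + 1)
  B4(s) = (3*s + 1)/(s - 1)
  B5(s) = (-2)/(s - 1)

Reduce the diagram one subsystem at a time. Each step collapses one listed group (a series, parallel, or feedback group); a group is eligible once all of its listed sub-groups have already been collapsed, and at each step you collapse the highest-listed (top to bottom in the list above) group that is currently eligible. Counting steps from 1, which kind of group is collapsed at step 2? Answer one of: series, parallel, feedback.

1. feedback reduction of B1, B2
2. feedback reduction of B3, B4
3. feedback reduction of [B3/(1+B3*B4)], B5
4. series reduction of [B1/(1+B1*B2)], [[B3/(1+B3*B4)]/(1+[B3/(1+B3*B4)]*B5)]
So the answer for step 2 is feedback.

Answer: feedback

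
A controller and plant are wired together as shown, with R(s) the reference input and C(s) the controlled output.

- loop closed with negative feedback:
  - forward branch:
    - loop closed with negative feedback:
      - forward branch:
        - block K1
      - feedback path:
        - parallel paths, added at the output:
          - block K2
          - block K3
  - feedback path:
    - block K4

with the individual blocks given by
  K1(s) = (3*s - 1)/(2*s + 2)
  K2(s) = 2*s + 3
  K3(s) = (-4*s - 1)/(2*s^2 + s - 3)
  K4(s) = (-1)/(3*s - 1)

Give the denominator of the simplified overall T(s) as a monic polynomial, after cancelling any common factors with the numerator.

Step 1: add K2, K3 (parallel) = (4*s^3 + 8*s^2 - 7*s - 10)/(2*s^2 + s - 3)
Step 2: reduce the feedback loop with forward K1 and return (K2+K3) = (6*s^3 + s^2 - 10*s + 3)/(12*s^4 + 24*s^3 - 23*s^2 - 27*s + 4)
Step 3: close the feedback loop around [K1/(1+K1*(K2+K3))], K4 = (6*s^3 + s^2 - 10*s + 3)/(12*s^4 + 24*s^3 - 25*s^2 - 28*s + 7)
Step 3 gives the fully reduced T(s), with no common factor left to cancel. The denominator's leading coefficient is 12, so divide each of its coefficients by 12 to get the monic form.

Answer: s^4 + 2*s^3 - 25*s^2/12 - 7*s/3 + 7/12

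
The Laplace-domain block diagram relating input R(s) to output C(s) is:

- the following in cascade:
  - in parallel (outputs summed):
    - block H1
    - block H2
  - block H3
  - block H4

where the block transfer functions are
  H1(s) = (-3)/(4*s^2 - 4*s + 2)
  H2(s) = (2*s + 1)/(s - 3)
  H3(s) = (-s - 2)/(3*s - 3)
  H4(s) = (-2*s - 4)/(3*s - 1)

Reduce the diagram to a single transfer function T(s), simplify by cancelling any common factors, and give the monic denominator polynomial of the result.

Answer: s^5 - 16*s^4/3 + 55*s^3/6 - 15*s^2/2 + 19*s/6 - 1/2

Working:
1. reduce the parallel group H1, H2 gives (8*s^3 - 4*s^2 - 3*s + 11)/(4*s^3 - 16*s^2 + 14*s - 6)
2. series reduction of (H1+H2), H3, H4 gives (8*s^5 + 28*s^4 + 13*s^3 - 17*s^2 + 32*s + 44)/(18*s^5 - 96*s^4 + 165*s^3 - 135*s^2 + 57*s - 9)
That last expression is T(s), already simplified. Scaling its denominator by 1/18 (the reciprocal of the leading coefficient) yields the monic denominator.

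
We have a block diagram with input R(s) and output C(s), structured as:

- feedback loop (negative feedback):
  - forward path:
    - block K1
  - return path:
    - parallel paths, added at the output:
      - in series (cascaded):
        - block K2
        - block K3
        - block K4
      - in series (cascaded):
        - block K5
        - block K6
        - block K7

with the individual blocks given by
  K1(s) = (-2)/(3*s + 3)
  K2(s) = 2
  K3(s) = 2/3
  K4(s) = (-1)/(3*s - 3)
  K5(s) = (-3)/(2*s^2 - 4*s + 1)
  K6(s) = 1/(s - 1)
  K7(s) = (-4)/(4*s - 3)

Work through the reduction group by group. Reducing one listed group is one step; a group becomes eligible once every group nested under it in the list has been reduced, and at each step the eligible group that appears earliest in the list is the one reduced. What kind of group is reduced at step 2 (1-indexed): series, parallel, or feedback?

Step 1 - reduce the series chain K2, K3, K4
Step 2 - cascade K5, K6, K7
Step 3 - parallel reduction of (K2*K3*K4), (K5*K6*K7)
Step 4 - feedback reduction of K1, ((K2*K3*K4)+(K5*K6*K7))
At step 2 the group reduced is series.

Hence the answer: series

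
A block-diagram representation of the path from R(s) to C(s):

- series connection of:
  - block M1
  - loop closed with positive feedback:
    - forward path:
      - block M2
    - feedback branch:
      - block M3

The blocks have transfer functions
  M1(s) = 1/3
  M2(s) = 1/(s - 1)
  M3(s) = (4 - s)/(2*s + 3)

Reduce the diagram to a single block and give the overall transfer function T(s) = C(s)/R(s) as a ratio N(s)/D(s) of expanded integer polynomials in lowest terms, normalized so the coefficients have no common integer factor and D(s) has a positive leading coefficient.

The answer is (2*s + 3)/(6*s^2 + 6*s - 21).

Reasoning:
[1] apply the feedback formula to M2, M3 = (2*s + 3)/(2*s^2 + 2*s - 7)
[2] combine M1, [M2/(1-M2*M3)] in series; the result is T(s) itself (integer coefficients, no common factor, positive leading denominator coefficient)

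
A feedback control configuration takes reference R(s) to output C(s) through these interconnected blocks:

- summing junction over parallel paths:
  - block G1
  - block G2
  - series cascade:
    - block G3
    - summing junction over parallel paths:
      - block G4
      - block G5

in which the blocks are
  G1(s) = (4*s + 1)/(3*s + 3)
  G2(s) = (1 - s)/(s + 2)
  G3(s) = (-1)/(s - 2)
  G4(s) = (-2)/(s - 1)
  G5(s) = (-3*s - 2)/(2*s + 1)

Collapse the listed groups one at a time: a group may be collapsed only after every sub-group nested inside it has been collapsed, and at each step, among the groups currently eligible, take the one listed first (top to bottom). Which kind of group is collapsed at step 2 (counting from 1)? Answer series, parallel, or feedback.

Step 1. parallel reduction of G4, G5
Step 2. series reduction of G3, (G4+G5)
Step 3. parallel reduction of G1, G2, (G3*(G4+G5))
Step 2: series.

Therefore the answer is series.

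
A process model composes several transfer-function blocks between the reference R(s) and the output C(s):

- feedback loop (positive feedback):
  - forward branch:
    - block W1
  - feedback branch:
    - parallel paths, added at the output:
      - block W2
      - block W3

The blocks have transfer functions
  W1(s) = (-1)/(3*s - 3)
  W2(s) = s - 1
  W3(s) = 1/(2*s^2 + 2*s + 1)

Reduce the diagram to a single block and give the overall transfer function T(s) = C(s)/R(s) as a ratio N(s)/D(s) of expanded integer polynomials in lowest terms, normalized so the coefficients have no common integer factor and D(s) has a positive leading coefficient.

Reducing step by step:

(1) reduce the parallel group W2, W3: (2*s^3 - s)/(2*s^2 + 2*s + 1)
(2) feedback reduction of W1, (W2+W3): this yields T(s), and no further normalization is needed

Answer: (-2*s^2 - 2*s - 1)/(8*s^3 - 4*s - 3)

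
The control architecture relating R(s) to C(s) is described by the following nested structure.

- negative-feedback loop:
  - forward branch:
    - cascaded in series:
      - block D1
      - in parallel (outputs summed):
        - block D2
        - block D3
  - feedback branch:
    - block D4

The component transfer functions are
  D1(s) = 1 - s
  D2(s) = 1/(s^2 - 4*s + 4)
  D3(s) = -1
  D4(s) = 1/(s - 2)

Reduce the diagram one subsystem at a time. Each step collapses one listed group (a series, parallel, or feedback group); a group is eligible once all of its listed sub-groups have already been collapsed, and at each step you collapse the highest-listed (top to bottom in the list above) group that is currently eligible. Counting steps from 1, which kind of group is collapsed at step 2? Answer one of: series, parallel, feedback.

Answer: series

Working:
Step 1: parallel reduction of D2, D3
Step 2: combine D1, (D2+D3) in series
Step 3: close the feedback loop around (D1*(D2+D3)), D4
Step 2 collapses a series group.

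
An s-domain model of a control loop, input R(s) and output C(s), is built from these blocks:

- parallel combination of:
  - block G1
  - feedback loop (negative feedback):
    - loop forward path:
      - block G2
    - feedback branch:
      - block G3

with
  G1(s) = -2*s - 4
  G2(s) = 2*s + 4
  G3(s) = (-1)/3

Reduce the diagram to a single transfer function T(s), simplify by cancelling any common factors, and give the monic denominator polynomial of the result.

Answer: s + 1/2

Working:
Step 1 - apply the feedback formula to G2, G3: (-6*s - 12)/(2*s + 1)
Step 2 - add G1, [G2/(1+G2*G3)] (parallel): (-4*s^2 - 16*s - 16)/(2*s + 1)
T(s) is the step-2 result (common factors already cancelled). Leading coefficient of the denominator: 2. Divide through by 2 for the monic polynomial.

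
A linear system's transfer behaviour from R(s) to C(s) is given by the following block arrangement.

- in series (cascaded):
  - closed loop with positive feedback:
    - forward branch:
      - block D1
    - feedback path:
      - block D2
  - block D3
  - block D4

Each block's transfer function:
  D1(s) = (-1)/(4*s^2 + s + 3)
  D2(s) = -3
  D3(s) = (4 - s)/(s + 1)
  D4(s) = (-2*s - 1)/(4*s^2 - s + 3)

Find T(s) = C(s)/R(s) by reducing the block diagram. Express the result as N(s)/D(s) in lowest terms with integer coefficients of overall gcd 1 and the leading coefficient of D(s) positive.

The answer is (-2*s^2 + 7*s + 4)/(16*s^5 + 16*s^4 + 11*s^3 + 14*s^2 + 3*s).

Reasoning:
Step 1. close the feedback loop around D1, D2 -> (-1)/(4*s^2 + s)
Step 2. combine [D1/(1-D1*D2)], D3, D4 in series: this yields T(s), and no further normalization is needed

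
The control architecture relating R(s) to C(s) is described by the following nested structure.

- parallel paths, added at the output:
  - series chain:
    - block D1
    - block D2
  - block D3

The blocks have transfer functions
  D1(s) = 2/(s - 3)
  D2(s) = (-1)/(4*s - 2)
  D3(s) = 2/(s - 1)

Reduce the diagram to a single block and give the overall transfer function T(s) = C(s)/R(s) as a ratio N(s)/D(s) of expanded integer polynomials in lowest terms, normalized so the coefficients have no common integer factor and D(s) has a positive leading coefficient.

First reduce the diagram to T(s).

(1) multiply D1, D2 (series); result (-1)/(2*s^2 - 7*s + 3)
(2) add (D1*D2), D3 (parallel), which is the overall transfer function T(s) = C(s)/R(s) in lowest terms

Answer: (4*s^2 - 15*s + 7)/(2*s^3 - 9*s^2 + 10*s - 3)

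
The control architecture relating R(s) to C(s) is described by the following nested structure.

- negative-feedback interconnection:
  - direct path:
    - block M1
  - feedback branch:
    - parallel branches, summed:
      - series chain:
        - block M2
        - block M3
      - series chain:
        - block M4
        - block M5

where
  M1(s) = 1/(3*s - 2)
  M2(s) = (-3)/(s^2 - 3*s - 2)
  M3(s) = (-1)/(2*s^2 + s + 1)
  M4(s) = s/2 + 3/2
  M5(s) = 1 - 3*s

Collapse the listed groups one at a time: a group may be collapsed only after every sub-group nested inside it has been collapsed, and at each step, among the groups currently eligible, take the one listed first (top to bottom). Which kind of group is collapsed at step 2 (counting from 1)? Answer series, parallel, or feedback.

1. reduce the series chain M2, M3
2. cascade M4, M5
3. sum the parallel branches (M2*M3), (M4*M5)
4. feedback reduction of M1, ((M2*M3)+(M4*M5))
Step 2 collapses a series group.

Final answer: series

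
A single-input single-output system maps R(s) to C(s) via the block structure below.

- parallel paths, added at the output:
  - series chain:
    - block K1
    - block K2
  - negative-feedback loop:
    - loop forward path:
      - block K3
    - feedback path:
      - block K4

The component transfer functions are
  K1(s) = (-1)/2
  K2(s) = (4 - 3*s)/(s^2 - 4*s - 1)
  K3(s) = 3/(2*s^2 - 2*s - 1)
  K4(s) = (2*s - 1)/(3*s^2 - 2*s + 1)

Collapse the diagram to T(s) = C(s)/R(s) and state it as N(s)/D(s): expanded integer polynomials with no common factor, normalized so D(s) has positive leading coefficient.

Answer: (18*s^5 - 36*s^4 - 35*s^3 + 42*s^2 - 48*s + 10)/(12*s^6 - 68*s^5 + 74*s^4 + 8*s^3 - 62*s^2 + 20*s + 8)

Working:
[1] multiply K1, K2 (series); result (3*s - 4)/(2*s^2 - 8*s - 2)
[2] close the feedback loop around K3, K4; result (9*s^2 - 6*s + 3)/(6*s^4 - 10*s^3 + 3*s^2 + 6*s - 4)
[3] reduce the parallel group (K1*K2), [K3/(1+K3*K4)]: this yields T(s), and no further normalization is needed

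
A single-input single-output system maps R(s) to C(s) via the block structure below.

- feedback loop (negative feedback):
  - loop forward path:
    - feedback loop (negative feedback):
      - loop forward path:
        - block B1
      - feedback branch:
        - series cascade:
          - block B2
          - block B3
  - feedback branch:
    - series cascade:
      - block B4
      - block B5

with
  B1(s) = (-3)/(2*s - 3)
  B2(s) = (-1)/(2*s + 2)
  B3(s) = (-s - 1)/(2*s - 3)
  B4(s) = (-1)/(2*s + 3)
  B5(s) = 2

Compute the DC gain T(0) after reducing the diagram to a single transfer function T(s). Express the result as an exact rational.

Step 1 - cascade B2, B3 = 1/(4*s - 6)
Step 2 - apply the feedback formula to B1, (B2*B3) = (18 - 12*s)/(8*s^2 - 24*s + 15)
Step 3 - reduce the series chain B4, B5 = (-2)/(2*s + 3)
Step 4 - collapse the loop ([B1/(1+B1*(B2*B3))] forward, (B4*B5) return) = (54 - 24*s^2)/(16*s^3 - 24*s^2 - 18*s + 9)
Evaluating the step-4 result (the overall T(s)) at s = 0 gives T(0) = 54/9 = 6.

Hence the answer: 6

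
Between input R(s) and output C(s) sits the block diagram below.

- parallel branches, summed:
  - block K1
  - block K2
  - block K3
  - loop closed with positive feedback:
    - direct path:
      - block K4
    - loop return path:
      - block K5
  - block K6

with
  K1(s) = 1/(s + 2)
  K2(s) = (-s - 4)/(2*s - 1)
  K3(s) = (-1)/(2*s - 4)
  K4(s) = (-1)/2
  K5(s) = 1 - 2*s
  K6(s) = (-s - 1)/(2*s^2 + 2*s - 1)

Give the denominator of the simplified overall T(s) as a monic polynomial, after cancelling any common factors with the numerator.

Answer: s^6 - s^5 - 23*s^4/4 + 23*s^3/4 + 53*s^2/8 - 7*s + 3/2

Working:
Step 1 - reduce the feedback loop with forward K4 and return K5: 1/(2*s - 3)
Step 2 - parallel reduction of K1, K2, K3, [K4/(1-K4*K5)], K6: (-8*s^6 - 20*s^5 + 20*s^4 + 206*s^3 - 106*s^2 - 327*s + 130)/(16*s^6 - 16*s^5 - 92*s^4 + 92*s^3 + 106*s^2 - 112*s + 24)
No further cancellation is possible in the step-2 result, so that is T(s). Its denominator becomes monic after dividing by the leading coefficient 16.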